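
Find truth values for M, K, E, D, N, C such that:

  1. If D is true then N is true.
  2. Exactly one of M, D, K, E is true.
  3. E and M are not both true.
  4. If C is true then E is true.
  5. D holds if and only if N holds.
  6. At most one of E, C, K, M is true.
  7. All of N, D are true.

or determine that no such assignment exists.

M=F, K=F, E=F, D=T, N=T, C=F

  (1) D=T ⇒ N: T ✓
  (2) {M, D, K, E}: 1 true — exactly one ✓
  (3) E=F, M=F — not both ✓
  (4) C=F ⇒ E: vacuous ✓
  (5) D=T, N=T — same ✓
  (6) {E, C, K, M}: 0 true — at most one ✓
  (7) {N, D}: all 2 true ✓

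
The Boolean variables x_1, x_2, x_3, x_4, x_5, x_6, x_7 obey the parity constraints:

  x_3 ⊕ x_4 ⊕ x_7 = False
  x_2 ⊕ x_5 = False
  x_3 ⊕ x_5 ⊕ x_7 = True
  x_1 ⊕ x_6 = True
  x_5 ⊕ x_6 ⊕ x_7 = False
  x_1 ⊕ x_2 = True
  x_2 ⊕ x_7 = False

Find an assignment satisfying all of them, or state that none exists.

x_1 = True, x_2 = False, x_3 = True, x_4 = True, x_5 = False, x_6 = False, x_7 = False

x_3 ⊕ x_4 ⊕ x_7 = T ⊕ T ⊕ F = False ✓
x_2 ⊕ x_5 = F ⊕ F = False ✓
x_3 ⊕ x_5 ⊕ x_7 = T ⊕ F ⊕ F = True ✓
x_1 ⊕ x_6 = T ⊕ F = True ✓
x_5 ⊕ x_6 ⊕ x_7 = F ⊕ F ⊕ F = False ✓
x_1 ⊕ x_2 = T ⊕ F = True ✓
x_2 ⊕ x_7 = F ⊕ F = False ✓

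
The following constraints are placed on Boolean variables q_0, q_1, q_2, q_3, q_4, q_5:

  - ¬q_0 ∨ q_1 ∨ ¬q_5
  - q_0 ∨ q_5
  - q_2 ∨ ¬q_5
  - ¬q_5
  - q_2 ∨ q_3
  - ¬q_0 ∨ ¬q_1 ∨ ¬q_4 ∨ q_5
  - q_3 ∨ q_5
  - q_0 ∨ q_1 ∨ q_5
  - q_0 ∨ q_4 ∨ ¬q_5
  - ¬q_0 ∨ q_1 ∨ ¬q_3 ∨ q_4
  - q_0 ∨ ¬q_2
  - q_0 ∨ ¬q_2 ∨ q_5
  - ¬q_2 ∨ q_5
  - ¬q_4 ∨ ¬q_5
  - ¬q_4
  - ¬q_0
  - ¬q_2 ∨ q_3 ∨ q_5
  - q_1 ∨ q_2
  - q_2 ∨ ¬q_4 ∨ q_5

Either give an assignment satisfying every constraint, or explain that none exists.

The formula is unsatisfiable.

Case q_0 = True:
  Clause (¬q_0) is falsified — contradiction.
Case q_0 = False:
  (q_0 ∨ q_5) forces q_5 = True.
  Clause (¬q_5) is falsified — contradiction.
Both cases fail, so the formula is unsatisfiable.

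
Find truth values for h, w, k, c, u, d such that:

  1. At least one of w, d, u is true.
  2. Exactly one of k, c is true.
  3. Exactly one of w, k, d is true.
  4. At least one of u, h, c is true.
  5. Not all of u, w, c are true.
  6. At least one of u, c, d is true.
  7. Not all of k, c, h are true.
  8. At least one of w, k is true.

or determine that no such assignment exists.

h: False; w: False; k: True; c: False; u: True; d: False

  (1) {w, d, u}: 1 true — at least one ✓
  (2) {k, c}: 1 true — exactly one ✓
  (3) {w, k, d}: 1 true — exactly one ✓
  (4) {u, h, c}: 1 true — at least one ✓
  (5) {u, w, c}: 1/3 true — not all ✓
  (6) {u, c, d}: 1 true — at least one ✓
  (7) {k, c, h}: 1/3 true — not all ✓
  (8) {w, k}: 1 true — at least one ✓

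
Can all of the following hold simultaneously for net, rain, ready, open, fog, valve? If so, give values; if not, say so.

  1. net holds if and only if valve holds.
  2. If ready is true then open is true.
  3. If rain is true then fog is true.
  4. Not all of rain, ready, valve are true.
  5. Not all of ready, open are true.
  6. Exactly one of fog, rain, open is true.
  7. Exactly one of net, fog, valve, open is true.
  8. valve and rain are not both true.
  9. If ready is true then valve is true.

net: False; rain: False; ready: False; open: True; fog: False; valve: False

  (1) net=F, valve=F — same ✓
  (2) ready=F ⇒ open: vacuous ✓
  (3) rain=F ⇒ fog: vacuous ✓
  (4) {rain, ready, valve}: 0/3 true — not all ✓
  (5) {ready, open}: 1/2 true — not all ✓
  (6) {fog, rain, open}: 1 true — exactly one ✓
  (7) {net, fog, valve, open}: 1 true — exactly one ✓
  (8) valve=F, rain=F — not both ✓
  (9) ready=F ⇒ valve: vacuous ✓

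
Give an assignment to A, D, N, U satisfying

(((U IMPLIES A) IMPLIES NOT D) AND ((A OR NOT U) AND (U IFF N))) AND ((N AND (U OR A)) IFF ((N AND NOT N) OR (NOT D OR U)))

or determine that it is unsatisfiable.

A=T, D=F, N=T, U=T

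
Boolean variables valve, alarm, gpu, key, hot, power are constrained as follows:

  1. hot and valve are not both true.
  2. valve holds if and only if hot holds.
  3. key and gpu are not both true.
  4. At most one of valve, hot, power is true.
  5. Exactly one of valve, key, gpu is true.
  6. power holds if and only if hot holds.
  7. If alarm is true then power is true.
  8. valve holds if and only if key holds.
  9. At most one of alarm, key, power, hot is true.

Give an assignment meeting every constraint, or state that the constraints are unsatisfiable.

valve: False; alarm: False; gpu: True; key: False; hot: False; power: False

  (1) hot=F, valve=F — not both ✓
  (2) valve=F, hot=F — same ✓
  (3) key=F, gpu=T — not both ✓
  (4) {valve, hot, power}: 0 true — at most one ✓
  (5) {valve, key, gpu}: 1 true — exactly one ✓
  (6) power=F, hot=F — same ✓
  (7) alarm=F ⇒ power: vacuous ✓
  (8) valve=F, key=F — same ✓
  (9) {alarm, key, power, hot}: 0 true — at most one ✓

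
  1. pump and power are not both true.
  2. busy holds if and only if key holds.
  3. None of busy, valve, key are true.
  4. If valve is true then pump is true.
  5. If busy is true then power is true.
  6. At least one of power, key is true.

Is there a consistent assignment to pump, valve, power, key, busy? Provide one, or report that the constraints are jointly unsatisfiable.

pump: False; valve: False; power: True; key: False; busy: False

  (1) pump=F, power=T — not both ✓
  (2) busy=F, key=F — same ✓
  (3) {busy, valve, key}: 0 true — none ✓
  (4) valve=F ⇒ pump: vacuous ✓
  (5) busy=F ⇒ power: vacuous ✓
  (6) {power, key}: 1 true — at least one ✓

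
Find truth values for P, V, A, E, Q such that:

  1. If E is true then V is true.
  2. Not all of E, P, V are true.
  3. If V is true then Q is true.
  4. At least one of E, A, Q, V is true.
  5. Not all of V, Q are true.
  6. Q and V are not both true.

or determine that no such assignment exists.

P = False; V = False; A = True; E = False; Q = True

  (1) E=F ⇒ V: vacuous ✓
  (2) {E, P, V}: 0/3 true — not all ✓
  (3) V=F ⇒ Q: vacuous ✓
  (4) {E, A, Q, V}: 2 true — at least one ✓
  (5) {V, Q}: 1/2 true — not all ✓
  (6) Q=T, V=F — not both ✓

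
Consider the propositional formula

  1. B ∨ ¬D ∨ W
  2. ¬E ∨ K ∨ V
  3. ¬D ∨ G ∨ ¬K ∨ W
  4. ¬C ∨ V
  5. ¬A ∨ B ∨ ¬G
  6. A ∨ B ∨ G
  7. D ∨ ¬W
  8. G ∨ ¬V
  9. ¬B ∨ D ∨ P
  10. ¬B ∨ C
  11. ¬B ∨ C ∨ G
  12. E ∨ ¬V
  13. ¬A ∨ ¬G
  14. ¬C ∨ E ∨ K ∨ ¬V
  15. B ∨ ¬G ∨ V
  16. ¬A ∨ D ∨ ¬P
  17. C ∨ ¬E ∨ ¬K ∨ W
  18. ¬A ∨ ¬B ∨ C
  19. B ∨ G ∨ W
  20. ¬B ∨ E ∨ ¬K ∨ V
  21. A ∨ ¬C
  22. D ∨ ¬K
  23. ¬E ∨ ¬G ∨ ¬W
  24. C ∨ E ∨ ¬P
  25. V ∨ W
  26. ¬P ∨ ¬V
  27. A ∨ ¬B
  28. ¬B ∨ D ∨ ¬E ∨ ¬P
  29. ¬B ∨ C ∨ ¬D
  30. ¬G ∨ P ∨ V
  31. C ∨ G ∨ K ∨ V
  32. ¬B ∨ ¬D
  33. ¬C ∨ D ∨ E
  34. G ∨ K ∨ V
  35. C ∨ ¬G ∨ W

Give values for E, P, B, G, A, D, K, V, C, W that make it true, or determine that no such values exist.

E=T, P=T, B=F, G=F, A=T, D=T, K=T, V=F, C=F, W=T

Set E = True.
Set P = True.
  then (¬P ∨ ¬V) forces V = False.
  then (¬E ∨ K ∨ V) forces K = True.
  then (¬C ∨ V) forces C = False.
  then (¬B ∨ C) forces B = False.
  then (B ∨ ¬G ∨ V) forces G = False.
  then (C ∨ ¬E ∨ ¬K ∨ W) forces W = True.
  then (D ∨ ¬K) forces D = True.
  then (A ∨ B ∨ G) forces A = True.
All clauses satisfied.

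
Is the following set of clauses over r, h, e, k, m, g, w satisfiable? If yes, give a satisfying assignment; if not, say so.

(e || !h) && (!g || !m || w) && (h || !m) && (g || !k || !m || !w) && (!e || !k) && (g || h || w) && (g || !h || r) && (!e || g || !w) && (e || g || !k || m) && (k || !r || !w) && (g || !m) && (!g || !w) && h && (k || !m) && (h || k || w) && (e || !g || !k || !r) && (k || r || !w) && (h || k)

r = True; h = True; e = True; k = False; m = False; g = False; w = False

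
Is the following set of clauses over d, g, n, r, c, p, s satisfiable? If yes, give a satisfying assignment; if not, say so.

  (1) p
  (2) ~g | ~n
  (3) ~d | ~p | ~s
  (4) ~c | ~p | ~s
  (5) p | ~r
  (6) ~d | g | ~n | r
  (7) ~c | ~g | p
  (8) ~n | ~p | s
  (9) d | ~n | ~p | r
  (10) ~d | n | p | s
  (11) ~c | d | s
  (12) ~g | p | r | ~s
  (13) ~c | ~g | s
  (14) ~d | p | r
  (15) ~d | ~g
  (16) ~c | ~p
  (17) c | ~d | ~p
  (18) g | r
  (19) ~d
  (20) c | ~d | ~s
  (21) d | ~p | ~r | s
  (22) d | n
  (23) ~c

d: False; g: False; n: True; r: True; c: False; p: True; s: True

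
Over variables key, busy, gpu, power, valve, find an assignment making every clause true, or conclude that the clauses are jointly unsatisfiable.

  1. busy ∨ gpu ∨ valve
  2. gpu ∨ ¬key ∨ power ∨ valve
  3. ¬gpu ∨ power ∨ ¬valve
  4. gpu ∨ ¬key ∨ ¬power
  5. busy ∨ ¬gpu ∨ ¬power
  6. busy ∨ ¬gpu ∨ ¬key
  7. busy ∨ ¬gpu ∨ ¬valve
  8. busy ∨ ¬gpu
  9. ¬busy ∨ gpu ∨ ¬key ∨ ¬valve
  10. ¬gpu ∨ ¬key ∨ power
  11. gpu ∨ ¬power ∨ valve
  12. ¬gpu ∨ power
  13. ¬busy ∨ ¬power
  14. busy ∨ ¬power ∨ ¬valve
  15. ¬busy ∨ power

Set key = False.
Try busy = True:
  (¬busy ∨ ¬power) forces power = False.
  clause (¬busy ∨ power) is falsified — backtrack.
So busy = False.
  then (busy ∨ ¬gpu) forces gpu = False.
  then (busy ∨ gpu ∨ valve) forces valve = True.
  then (busy ∨ ¬power ∨ ¬valve) forces power = False.
All clauses satisfied.

key=F, busy=F, gpu=F, power=F, valve=T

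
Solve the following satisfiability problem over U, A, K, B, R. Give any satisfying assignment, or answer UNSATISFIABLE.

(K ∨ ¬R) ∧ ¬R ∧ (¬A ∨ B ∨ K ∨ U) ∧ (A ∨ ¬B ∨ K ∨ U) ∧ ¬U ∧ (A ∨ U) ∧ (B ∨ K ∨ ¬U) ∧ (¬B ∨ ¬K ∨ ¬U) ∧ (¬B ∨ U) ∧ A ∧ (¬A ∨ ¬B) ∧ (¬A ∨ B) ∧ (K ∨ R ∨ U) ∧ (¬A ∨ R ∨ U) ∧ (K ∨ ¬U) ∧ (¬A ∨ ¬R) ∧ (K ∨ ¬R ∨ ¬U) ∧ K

The formula is unsatisfiable.

Case U = True:
  Clause (¬U) is falsified — contradiction.
Case U = False:
  (¬R) forces R = False.
  (A ∨ U) forces A = True.
  Clause (¬A ∨ R ∨ U) is falsified — contradiction.
Both cases fail, so the formula is unsatisfiable.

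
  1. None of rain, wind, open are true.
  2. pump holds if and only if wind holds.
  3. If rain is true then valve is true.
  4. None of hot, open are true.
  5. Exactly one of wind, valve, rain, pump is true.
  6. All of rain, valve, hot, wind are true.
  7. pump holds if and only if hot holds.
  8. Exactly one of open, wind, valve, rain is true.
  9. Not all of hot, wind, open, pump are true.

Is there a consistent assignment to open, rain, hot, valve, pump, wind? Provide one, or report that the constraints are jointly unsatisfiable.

UNSATISFIABLE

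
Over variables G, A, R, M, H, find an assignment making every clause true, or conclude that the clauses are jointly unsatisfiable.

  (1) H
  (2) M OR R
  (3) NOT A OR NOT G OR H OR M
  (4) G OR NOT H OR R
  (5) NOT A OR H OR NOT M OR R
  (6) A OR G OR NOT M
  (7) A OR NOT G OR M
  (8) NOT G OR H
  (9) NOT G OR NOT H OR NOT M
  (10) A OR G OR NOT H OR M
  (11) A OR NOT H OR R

Unit clause (H) forces H = True.
Set G = False.
  then (G OR NOT H OR R) forces R = True.
Set A = True.
Set M = False.
All clauses satisfied.

G=F; A=T; R=T; M=F; H=T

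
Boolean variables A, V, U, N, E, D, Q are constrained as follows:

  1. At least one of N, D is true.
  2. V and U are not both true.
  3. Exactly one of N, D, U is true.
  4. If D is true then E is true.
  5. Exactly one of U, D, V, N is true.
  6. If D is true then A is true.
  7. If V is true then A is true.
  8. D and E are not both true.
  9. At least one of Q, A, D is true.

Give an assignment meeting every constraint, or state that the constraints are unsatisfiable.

A=T; V=F; U=F; N=T; E=T; D=F; Q=F

  (1) {N, D}: 1 true — at least one ✓
  (2) V=F, U=F — not both ✓
  (3) {N, D, U}: 1 true — exactly one ✓
  (4) D=F ⇒ E: vacuous ✓
  (5) {U, D, V, N}: 1 true — exactly one ✓
  (6) D=F ⇒ A: vacuous ✓
  (7) V=F ⇒ A: vacuous ✓
  (8) D=F, E=T — not both ✓
  (9) {Q, A, D}: 1 true — at least one ✓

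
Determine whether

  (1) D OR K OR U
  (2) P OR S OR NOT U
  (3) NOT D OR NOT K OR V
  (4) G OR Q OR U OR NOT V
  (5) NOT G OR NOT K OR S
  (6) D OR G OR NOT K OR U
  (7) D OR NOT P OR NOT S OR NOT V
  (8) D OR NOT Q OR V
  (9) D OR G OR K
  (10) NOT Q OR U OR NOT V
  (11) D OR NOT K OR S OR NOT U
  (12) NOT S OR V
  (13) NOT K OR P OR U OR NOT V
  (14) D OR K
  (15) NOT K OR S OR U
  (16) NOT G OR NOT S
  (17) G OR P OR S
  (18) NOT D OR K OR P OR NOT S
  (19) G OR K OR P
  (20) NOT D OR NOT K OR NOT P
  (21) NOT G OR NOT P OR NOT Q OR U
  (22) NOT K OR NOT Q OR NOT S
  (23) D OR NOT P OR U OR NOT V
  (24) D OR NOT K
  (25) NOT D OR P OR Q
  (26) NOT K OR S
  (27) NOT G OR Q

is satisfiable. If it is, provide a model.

Set S = False.
  then (NOT K OR S) forces K = False.
  then (D OR K) forces D = True.
Set V = True.
Set G = True.
  then (NOT G OR Q) forces Q = True.
  then (NOT Q OR U OR NOT V) forces U = True.
  then (P OR S OR NOT U) forces P = True.
All clauses satisfied.

S = False, V = True, G = True, P = True, Q = True, K = False, U = True, D = True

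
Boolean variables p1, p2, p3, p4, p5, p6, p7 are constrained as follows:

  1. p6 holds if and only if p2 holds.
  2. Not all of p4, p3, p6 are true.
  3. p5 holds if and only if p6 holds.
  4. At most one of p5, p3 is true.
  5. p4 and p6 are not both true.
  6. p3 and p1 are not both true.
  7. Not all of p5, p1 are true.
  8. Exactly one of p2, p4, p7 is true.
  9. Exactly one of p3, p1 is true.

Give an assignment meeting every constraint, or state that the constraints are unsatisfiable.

p1 = True, p2 = False, p3 = False, p4 = False, p5 = False, p6 = False, p7 = True

  (1) p6=F, p2=F — same ✓
  (2) {p4, p3, p6}: 0/3 true — not all ✓
  (3) p5=F, p6=F — same ✓
  (4) {p5, p3}: 0 true — at most one ✓
  (5) p4=F, p6=F — not both ✓
  (6) p3=F, p1=T — not both ✓
  (7) {p5, p1}: 1/2 true — not all ✓
  (8) {p2, p4, p7}: 1 true — exactly one ✓
  (9) {p3, p1}: 1 true — exactly one ✓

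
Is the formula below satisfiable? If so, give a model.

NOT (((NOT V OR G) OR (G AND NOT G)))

G: False, V: True

  NOT (((NOT V OR G) OR (G AND NOT G))) = True
    (NOT V OR G) OR (G AND NOT G) = False
      NOT V OR G = False
        NOT V = False
      G AND NOT G = False
        NOT G = True
The formula evaluates to True.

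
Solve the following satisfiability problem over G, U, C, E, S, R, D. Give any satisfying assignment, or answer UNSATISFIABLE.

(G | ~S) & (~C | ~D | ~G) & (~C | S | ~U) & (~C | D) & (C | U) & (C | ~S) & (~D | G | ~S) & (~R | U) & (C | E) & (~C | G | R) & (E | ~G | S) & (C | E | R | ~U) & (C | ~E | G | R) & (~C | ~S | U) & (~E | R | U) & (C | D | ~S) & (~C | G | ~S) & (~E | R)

G=F; U=T; C=F; E=T; S=F; R=T; D=T

Set G = False.
  then (G | ~S) forces S = False.
Try U = False:
  (C | U) forces C = True.
  (~C | D) forces D = True.
  (~R | U) forces R = False.
  clause (~C | G | R) is falsified — backtrack.
So U = True.
  then (~C | S | ~U) forces C = False.
  then (C | E) forces E = True.
  then (C | ~E | G | R) forces R = True.
Set D = True.
All clauses satisfied.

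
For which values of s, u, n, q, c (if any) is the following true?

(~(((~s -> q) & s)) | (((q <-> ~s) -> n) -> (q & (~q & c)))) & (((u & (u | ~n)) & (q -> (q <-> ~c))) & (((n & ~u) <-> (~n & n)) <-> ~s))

s = False; u = True; n = False; q = False; c = True

  ~(((~s -> q) & s)) | (((q <-> ~s) -> n) -> (q & (~q & c))) = True
    ~(((~s -> q) & s)) = True
      (~s -> q) & s = False
        ~s -> q = False
          ~s = True
    ((q <-> ~s) -> n) -> (q & (~q & c)) = False
      (q <-> ~s) -> n = True
        q <-> ~s = False
          ~s = True
      q & (~q & c) = False
        ~q & c = True
          ~q = True
  ((u & (u | ~n)) & (q -> (q <-> ~c))) & (((n & ~u) <-> (~n & n)) <-> ~s) = True
    (u & (u | ~n)) & (q -> (q <-> ~c)) = True
      u & (u | ~n) = True
        u | ~n = True
          ~n = True
      q -> (q <-> ~c) = True
        q <-> ~c = True
          ~c = False
    ((n & ~u) <-> (~n & n)) <-> ~s = True
      (n & ~u) <-> (~n & n) = True
        n & ~u = False
          ~u = False
        ~n & n = False
          ~n = True
      ~s = True
Both conjuncts True, so the formula holds.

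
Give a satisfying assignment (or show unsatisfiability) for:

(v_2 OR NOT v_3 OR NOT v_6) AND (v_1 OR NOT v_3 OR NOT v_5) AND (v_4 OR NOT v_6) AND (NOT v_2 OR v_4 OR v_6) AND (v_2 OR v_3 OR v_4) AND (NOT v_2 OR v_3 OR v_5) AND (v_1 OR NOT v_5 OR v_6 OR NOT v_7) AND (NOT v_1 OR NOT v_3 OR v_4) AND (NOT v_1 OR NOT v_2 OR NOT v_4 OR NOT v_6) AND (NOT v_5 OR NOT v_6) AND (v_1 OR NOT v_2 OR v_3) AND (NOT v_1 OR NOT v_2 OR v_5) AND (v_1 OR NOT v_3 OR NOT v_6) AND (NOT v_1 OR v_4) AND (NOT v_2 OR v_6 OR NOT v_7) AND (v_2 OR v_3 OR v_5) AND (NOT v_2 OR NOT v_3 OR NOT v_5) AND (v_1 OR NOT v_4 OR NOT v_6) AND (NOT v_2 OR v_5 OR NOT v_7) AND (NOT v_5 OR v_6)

Set v_1 = False.
Set v_2 = False.
Try v_3 = False:
  (v_2 OR v_3 OR v_4) forces v_4 = True.
  (v_2 OR v_3 OR v_5) forces v_5 = True.
  (NOT v_5 OR NOT v_6) forces v_6 = False.
  clause (NOT v_5 OR v_6) is falsified — backtrack.
So v_3 = True.
  then (v_2 OR NOT v_3 OR NOT v_6) forces v_6 = False.
  then (v_1 OR NOT v_3 OR NOT v_5) forces v_5 = False.
Set v_4 = True.
Set v_7 = True.
All clauses satisfied.

v_1 = False; v_2 = False; v_3 = True; v_4 = True; v_5 = False; v_6 = False; v_7 = True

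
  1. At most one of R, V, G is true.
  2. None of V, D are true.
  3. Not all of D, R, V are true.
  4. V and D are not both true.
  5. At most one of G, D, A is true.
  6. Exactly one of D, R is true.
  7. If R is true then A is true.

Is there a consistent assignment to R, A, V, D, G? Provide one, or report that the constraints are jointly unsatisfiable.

R=T, A=T, V=F, D=F, G=F

  (1) {R, V, G}: 1 true — at most one ✓
  (2) {V, D}: 0 true — none ✓
  (3) {D, R, V}: 1/3 true — not all ✓
  (4) V=F, D=F — not both ✓
  (5) {G, D, A}: 1 true — at most one ✓
  (6) {D, R}: 1 true — exactly one ✓
  (7) R=T ⇒ A: T ✓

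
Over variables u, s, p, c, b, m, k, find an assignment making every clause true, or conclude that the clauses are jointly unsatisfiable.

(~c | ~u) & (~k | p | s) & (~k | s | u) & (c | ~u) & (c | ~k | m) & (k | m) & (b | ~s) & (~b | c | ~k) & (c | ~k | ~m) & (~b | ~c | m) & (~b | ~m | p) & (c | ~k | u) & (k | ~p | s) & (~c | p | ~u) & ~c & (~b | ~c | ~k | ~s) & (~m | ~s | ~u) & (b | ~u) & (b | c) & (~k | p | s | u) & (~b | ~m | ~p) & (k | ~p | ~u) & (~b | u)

The formula is unsatisfiable.

Case c = True:
  Clause (~c) is falsified — contradiction.
Case c = False:
  (c | ~u) forces u = False.
  (c | ~k | u) forces k = False.
  (k | m) forces m = True.
  (b | c) forces b = True.
  Clause (~b | u) is falsified — contradiction.
Both cases fail, so the formula is unsatisfiable.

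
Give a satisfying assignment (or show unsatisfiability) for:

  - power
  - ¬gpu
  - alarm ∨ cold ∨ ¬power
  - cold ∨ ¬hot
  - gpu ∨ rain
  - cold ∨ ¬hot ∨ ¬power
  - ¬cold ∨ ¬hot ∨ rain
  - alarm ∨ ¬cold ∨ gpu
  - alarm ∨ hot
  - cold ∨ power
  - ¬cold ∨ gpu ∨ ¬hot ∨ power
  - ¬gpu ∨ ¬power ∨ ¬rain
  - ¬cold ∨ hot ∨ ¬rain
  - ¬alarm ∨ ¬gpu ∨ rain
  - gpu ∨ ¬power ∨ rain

hot=F, gpu=F, power=T, alarm=T, cold=F, rain=T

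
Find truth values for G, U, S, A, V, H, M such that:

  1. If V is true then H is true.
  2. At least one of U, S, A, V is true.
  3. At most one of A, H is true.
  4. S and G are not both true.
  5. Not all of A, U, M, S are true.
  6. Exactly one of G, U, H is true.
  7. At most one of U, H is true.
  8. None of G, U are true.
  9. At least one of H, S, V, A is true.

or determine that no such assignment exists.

G = False, U = False, S = False, A = False, V = True, H = True, M = False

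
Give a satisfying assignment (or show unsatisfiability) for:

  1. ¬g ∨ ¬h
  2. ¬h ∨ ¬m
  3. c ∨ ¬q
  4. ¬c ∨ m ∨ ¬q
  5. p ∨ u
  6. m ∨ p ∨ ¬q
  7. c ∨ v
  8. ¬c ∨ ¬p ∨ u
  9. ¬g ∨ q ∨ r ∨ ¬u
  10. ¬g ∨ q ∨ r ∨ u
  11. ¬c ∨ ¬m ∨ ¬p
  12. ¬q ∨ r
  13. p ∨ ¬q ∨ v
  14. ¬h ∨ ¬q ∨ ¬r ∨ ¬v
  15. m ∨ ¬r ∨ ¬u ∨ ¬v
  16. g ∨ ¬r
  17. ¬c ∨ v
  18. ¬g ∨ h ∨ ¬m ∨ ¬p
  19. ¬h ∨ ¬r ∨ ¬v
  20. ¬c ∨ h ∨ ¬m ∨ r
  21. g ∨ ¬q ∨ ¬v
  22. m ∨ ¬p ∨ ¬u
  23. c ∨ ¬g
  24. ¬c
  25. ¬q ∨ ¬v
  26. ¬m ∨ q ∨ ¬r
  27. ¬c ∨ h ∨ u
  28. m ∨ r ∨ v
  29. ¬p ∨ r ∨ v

Unit clause (¬c) forces c = False.
In (c ∨ ¬q) only ¬q is left, so q = False.
In (c ∨ v) only v is left, so v = True.
In (c ∨ ¬g) only ¬g is left, so g = False.
In (g ∨ ¬r) only ¬r is left, so r = False.
Set u = False.
  then (p ∨ u) forces p = True.
Set h = True.
  then (¬h ∨ ¬m) forces m = False.
All clauses satisfied.

u = False; h = True; p = True; c = False; g = False; r = False; m = False; v = True; q = False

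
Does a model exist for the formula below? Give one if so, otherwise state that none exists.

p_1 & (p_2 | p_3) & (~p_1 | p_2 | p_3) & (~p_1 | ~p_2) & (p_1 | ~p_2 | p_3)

p_1: True, p_2: False, p_3: True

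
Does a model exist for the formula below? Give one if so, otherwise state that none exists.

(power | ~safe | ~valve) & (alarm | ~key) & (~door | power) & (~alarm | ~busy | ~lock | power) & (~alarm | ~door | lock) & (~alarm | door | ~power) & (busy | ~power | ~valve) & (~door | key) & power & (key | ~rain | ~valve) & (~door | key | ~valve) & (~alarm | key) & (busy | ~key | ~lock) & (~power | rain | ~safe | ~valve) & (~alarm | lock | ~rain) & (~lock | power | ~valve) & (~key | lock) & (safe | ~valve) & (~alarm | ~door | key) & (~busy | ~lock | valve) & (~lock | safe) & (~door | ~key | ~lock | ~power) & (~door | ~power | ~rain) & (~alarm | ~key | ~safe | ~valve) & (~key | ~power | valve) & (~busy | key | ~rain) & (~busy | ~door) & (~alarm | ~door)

Unit clause (power) forces power = True.
Try key = True:
  (alarm | ~key) forces alarm = True.
  (~alarm | door | ~power) forces door = True.
  clause (~alarm | ~door) is falsified — backtrack.
So key = False.
  then (~door | key) forces door = False.
  then (~alarm | key) forces alarm = False.
Set busy = False.
  then (busy | ~power | ~valve) forces valve = False.
Set rain = True.
Set safe = True.
Set lock = True.
All clauses satisfied.

key = False, alarm = False, busy = False, power = True, rain = True, safe = True, valve = False, lock = True, door = False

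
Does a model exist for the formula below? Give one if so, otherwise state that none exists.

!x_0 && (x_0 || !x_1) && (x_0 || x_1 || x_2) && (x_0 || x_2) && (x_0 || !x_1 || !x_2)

Unit clause (!x_0) forces x_0 = False.
In (x_0 || !x_1) only !x_1 is left, so x_1 = False.
In (x_0 || x_1 || x_2) only x_2 is left, so x_2 = True.
Check each clause:
  (!x_0): !x_0 holds.
  (x_0 || !x_1): !x_1 holds.
  (x_0 || x_1 || x_2): x_2 holds.
  (x_0 || x_2): x_2 holds.
  (x_0 || !x_1 || !x_2): !x_1 holds.
All clauses satisfied.

x_0 = False, x_1 = False, x_2 = True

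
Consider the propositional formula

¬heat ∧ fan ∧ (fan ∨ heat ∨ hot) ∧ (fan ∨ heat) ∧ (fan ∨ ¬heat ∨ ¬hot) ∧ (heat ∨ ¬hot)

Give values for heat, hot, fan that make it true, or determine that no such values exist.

Unit clause (¬heat) forces heat = False.
Unit clause (fan) forces fan = True.
In (heat ∨ ¬hot) only ¬hot is left, so hot = False.
All clauses satisfied.

heat: False, hot: False, fan: True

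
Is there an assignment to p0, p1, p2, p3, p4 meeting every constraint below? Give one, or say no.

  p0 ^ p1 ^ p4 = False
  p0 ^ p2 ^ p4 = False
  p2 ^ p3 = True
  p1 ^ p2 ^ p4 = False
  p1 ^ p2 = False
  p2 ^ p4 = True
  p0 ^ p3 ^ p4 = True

p0 = True; p1 = True; p2 = True; p3 = False; p4 = False

p0 ^ p1 ^ p4 = T ^ T ^ F = False ✓
p0 ^ p2 ^ p4 = T ^ T ^ F = False ✓
p2 ^ p3 = T ^ F = True ✓
p1 ^ p2 ^ p4 = T ^ T ^ F = False ✓
p1 ^ p2 = T ^ T = False ✓
p2 ^ p4 = T ^ F = True ✓
p0 ^ p3 ^ p4 = T ^ F ^ F = True ✓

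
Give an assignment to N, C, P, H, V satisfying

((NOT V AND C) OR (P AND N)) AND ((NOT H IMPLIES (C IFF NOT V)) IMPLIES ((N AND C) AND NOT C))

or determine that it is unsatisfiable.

N = True, C = True, P = True, H = False, V = True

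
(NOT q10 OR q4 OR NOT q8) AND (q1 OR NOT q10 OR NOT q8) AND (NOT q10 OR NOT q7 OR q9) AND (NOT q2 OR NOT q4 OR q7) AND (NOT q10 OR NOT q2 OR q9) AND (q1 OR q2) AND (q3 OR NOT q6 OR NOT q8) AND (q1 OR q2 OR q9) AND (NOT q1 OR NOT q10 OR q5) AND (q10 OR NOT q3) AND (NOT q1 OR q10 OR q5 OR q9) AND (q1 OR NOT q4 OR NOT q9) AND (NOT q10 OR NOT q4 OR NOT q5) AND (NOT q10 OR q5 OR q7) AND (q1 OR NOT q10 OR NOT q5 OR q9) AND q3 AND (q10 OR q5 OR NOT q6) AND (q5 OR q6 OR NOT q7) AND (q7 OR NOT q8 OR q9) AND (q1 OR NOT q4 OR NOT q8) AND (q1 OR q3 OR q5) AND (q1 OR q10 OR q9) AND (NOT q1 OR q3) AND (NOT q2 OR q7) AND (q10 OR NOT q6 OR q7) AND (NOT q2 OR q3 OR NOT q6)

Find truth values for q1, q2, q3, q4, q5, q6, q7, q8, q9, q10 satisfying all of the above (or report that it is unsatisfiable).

q1 = True; q2 = False; q3 = True; q4 = False; q5 = True; q6 = False; q7 = False; q8 = False; q9 = False; q10 = True

Unit clause (q3) forces q3 = True.
In (q10 OR NOT q3) only q10 is left, so q10 = True.
Set q1 = True.
  then (NOT q1 OR NOT q10 OR q5) forces q5 = True.
  then (NOT q10 OR NOT q4 OR NOT q5) forces q4 = False.
  then (NOT q10 OR q4 OR NOT q8) forces q8 = False.
Set q2 = False.
Set q6 = False.
Set q7 = False.
Set q9 = False.
All clauses satisfied.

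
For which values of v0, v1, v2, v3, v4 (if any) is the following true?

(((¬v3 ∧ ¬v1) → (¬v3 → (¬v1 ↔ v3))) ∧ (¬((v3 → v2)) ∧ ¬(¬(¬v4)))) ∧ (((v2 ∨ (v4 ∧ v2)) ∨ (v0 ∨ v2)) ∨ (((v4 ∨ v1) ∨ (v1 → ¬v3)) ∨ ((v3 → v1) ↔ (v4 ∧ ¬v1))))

v0=F, v1=F, v2=F, v3=T, v4=F

  ((¬v3 ∧ ¬v1) → (¬v3 → (¬v1 ↔ v3))) ∧ (¬((v3 → v2)) ∧ ¬(¬(¬v4))) = True
    (¬v3 ∧ ¬v1) → (¬v3 → (¬v1 ↔ v3)) = True
      ¬v3 ∧ ¬v1 = False
        ¬v3 = False
        ¬v1 = True
      ¬v3 → (¬v1 ↔ v3) = True
        ¬v3 = False
        ¬v1 ↔ v3 = True
          ¬v1 = True
    ¬((v3 → v2)) ∧ ¬(¬(¬v4)) = True
      ¬((v3 → v2)) = True
        v3 → v2 = False
      ¬(¬(¬v4)) = True
        ¬(¬v4) = False
          ¬v4 = True
  ((v2 ∨ (v4 ∧ v2)) ∨ (v0 ∨ v2)) ∨ (((v4 ∨ v1) ∨ (v1 → ¬v3)) ∨ ((v3 → v1) ↔ (v4 ∧ ¬v1))) = True
    (v2 ∨ (v4 ∧ v2)) ∨ (v0 ∨ v2) = False
      v2 ∨ (v4 ∧ v2) = False
        v4 ∧ v2 = False
      v0 ∨ v2 = False
    ((v4 ∨ v1) ∨ (v1 → ¬v3)) ∨ ((v3 → v1) ↔ (v4 ∧ ¬v1)) = True
      (v4 ∨ v1) ∨ (v1 → ¬v3) = True
        v4 ∨ v1 = False
        v1 → ¬v3 = True
          ¬v3 = False
      (v3 → v1) ↔ (v4 ∧ ¬v1) = True
        v3 → v1 = False
        v4 ∧ ¬v1 = False
          ¬v1 = True
Both conjuncts True, so the formula holds.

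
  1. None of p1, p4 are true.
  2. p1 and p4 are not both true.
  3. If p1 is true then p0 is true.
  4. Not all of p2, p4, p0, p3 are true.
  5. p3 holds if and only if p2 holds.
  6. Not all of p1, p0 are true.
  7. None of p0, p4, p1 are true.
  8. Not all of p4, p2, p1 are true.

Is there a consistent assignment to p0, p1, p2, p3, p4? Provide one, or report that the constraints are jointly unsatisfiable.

p0 = False; p1 = False; p2 = True; p3 = True; p4 = False

  (1) {p1, p4}: 0 true — none ✓
  (2) p1=F, p4=F — not both ✓
  (3) p1=F ⇒ p0: vacuous ✓
  (4) {p2, p4, p0, p3}: 2/4 true — not all ✓
  (5) p3=T, p2=T — same ✓
  (6) {p1, p0}: 0/2 true — not all ✓
  (7) {p0, p4, p1}: 0 true — none ✓
  (8) {p4, p2, p1}: 1/3 true — not all ✓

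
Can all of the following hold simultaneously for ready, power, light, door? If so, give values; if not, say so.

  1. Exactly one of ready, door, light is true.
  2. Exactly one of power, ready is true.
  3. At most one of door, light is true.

ready = False, power = True, light = False, door = True

  (1) {ready, door, light}: 1 true — exactly one ✓
  (2) {power, ready}: 1 true — exactly one ✓
  (3) {door, light}: 1 true — at most one ✓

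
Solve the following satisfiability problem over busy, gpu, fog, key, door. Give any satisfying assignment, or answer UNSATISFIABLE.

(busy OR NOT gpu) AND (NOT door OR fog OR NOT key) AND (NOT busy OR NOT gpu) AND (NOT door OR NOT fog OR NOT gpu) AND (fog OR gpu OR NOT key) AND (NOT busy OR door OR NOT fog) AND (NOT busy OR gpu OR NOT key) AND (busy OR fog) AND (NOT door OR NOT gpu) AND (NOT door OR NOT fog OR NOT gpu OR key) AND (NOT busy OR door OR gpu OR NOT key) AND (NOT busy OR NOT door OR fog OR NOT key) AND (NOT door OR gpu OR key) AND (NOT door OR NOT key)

Set busy = True.
  then (NOT busy OR NOT gpu) forces gpu = False.
  then (NOT busy OR gpu OR NOT key) forces key = False.
  then (NOT door OR gpu OR key) forces door = False.
  then (NOT busy OR door OR NOT fog) forces fog = False.
All clauses satisfied.

busy=T; gpu=F; fog=F; key=F; door=F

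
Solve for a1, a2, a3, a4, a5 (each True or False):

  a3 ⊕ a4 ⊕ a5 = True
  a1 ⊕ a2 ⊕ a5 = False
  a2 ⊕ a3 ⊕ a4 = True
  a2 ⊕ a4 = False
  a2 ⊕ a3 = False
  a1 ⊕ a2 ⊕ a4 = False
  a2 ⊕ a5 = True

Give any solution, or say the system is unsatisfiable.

Adding constraints 1, 3, 7 mod 2: every variable appears an even number of times on the left, so the left side is 0.
But the right sides sum to 1 (mod 2). 0 ≠ 1 — the system is inconsistent.

No satisfying assignment exists.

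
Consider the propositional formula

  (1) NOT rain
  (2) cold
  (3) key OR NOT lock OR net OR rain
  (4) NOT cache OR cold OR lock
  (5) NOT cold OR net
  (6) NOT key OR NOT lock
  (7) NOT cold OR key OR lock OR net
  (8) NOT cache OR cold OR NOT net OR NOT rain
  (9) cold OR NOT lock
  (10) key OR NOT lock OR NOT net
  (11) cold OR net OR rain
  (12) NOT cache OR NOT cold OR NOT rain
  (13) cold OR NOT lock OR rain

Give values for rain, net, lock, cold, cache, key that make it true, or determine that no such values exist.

rain: False; net: True; lock: False; cold: True; cache: True; key: False

Unit clause (NOT rain) forces rain = False.
Unit clause (cold) forces cold = True.
In (NOT cold OR net) only net is left, so net = True.
Try lock = True:
  (NOT key OR NOT lock) forces key = False.
  clause (key OR NOT lock OR NOT net) is falsified — backtrack.
So lock = False.
Set cache = True.
Set key = False.
All clauses satisfied.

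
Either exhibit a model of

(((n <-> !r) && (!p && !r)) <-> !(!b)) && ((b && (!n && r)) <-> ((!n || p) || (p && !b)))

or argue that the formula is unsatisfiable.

p: False, n: True, b: True, r: False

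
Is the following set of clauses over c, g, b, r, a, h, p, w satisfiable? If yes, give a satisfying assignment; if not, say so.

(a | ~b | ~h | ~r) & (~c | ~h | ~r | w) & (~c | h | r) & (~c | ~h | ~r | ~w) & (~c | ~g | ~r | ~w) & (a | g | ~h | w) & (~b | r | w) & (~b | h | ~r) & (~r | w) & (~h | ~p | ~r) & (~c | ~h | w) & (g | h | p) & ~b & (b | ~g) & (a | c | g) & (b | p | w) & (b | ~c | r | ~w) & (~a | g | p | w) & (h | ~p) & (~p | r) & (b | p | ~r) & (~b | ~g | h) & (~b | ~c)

Unit clause (~b) forces b = False.
In (b | ~g) only ~g is left, so g = False.
Set c = False.
  then (a | c | g) forces a = True.
Set r = False.
  then (~p | r) forces p = False.
  then (g | h | p) forces h = True.
  then (b | p | w) forces w = True.
All clauses satisfied.

c = False, g = False, b = False, r = False, a = True, h = True, p = False, w = True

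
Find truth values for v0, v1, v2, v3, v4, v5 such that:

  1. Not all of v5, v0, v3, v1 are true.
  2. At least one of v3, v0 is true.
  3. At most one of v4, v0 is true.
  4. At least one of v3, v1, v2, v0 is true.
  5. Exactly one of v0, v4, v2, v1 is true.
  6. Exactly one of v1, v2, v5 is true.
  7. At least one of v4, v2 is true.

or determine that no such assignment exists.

v0 = False, v1 = False, v2 = True, v3 = True, v4 = False, v5 = False

  (1) {v5, v0, v3, v1}: 1/4 true — not all ✓
  (2) {v3, v0}: 1 true — at least one ✓
  (3) {v4, v0}: 0 true — at most one ✓
  (4) {v3, v1, v2, v0}: 2 true — at least one ✓
  (5) {v0, v4, v2, v1}: 1 true — exactly one ✓
  (6) {v1, v2, v5}: 1 true — exactly one ✓
  (7) {v4, v2}: 1 true — at least one ✓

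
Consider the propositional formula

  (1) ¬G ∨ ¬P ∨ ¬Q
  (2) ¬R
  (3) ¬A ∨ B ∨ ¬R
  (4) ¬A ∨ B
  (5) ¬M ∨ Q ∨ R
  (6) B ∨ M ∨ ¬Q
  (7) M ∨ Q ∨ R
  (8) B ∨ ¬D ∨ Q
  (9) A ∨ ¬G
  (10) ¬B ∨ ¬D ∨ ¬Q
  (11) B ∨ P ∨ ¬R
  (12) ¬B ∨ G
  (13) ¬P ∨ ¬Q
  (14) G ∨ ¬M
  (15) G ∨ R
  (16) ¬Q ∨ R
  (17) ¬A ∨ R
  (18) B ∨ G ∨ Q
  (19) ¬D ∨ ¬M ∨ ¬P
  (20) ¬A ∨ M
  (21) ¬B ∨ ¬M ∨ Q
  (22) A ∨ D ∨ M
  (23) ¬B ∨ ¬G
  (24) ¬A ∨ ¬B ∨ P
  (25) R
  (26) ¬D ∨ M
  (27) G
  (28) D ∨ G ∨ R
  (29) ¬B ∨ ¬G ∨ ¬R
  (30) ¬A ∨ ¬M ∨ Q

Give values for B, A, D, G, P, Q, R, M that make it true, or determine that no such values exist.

Unsatisfiable

Case R = True:
  Clause (¬R) is falsified — contradiction.
Case R = False:
  Clause (R) is falsified — contradiction.
Both cases fail, so the formula is unsatisfiable.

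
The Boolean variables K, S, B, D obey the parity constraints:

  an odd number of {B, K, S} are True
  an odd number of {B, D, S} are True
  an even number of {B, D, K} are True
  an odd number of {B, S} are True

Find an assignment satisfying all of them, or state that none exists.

K = False; S = True; B = False; D = False

{B, K, S}: 1 true → odd ✓
{B, D, S}: 1 true → odd ✓
{B, D, K}: 0 true → even ✓
{B, S}: 1 true → odd ✓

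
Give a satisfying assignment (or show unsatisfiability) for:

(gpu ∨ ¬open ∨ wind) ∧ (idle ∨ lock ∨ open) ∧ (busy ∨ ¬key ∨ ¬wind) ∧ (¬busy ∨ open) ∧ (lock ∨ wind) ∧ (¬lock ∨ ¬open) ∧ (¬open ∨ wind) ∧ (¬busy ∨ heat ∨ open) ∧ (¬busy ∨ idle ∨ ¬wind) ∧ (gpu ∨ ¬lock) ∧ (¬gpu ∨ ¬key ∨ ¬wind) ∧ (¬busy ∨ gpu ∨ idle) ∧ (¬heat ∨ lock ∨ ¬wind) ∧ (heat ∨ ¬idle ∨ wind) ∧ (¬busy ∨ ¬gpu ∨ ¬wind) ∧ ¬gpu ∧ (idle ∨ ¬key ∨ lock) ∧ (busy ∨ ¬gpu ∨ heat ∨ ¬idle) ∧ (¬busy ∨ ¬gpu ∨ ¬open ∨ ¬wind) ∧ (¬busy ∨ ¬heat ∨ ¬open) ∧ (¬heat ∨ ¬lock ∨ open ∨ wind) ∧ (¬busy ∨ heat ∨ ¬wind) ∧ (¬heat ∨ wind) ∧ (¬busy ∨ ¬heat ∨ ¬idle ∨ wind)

busy = False, wind = True, open = True, key = False, idle = False, heat = False, lock = False, gpu = False

Unit clause (¬gpu) forces gpu = False.
In (gpu ∨ ¬lock) only ¬lock is left, so lock = False.
In (lock ∨ wind) only wind is left, so wind = True.
In (¬heat ∨ lock ∨ ¬wind) only ¬heat is left, so heat = False.
In (¬busy ∨ heat ∨ ¬wind) only ¬busy is left, so busy = False.
In (busy ∨ ¬key ∨ ¬wind) only ¬key is left, so key = False.
Set open = True.
Set idle = False.
All clauses satisfied.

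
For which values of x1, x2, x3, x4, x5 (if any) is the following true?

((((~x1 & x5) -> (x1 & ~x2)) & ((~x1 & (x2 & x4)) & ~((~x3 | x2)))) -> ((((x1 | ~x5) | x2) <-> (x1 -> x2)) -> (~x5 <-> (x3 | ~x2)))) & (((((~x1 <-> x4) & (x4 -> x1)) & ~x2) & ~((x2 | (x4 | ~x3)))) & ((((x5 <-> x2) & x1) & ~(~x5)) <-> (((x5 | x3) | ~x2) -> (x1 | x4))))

Unsatisfiable

Case x2 = True: the conjunct ~x2 is False.
Case x2 = False: the formula simplifies to (((~x1 <-> x4) & (x4 -> x1)) & ~((x4 | ~x3))) & (((~x5 & x1) & ~(~x5)) <-> (x1 | x4)).
  x4 = True: the conjunct ~((x4 | ~x3)) becomes ~((True | ~x3)) = False.
  x4 = False: simplifies to (x1 & ~(~x3)) & (((~x5 & x1) & ~(~x5)) <-> x1).
    x1 = True: simplifies to ~(~x3) & (~x5 & ~(~x5)).
      x5 = True: the conjunct ~x5 is False.
      x5 = False: the conjunct ~(~x5) becomes ~(~False) = False.
    x1 = False: the conjunct x1 is False.
Both cases fail — unsatisfiable.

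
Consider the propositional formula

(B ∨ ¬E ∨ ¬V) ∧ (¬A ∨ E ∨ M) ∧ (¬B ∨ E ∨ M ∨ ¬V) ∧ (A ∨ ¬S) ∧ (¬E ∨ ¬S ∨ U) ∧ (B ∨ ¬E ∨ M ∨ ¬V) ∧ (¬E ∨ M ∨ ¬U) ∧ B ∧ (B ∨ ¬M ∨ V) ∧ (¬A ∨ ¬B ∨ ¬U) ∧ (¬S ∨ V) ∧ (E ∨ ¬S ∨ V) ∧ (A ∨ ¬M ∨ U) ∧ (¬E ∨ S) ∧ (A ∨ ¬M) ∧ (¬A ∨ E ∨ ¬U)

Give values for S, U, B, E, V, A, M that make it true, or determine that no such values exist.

Unit clause (B) forces B = True.
Set S = False.
  then (¬E ∨ S) forces E = False.
Set U = False.
Set V = False.
Set A = False.
  then (A ∨ ¬M ∨ U) forces M = False.
All clauses satisfied.

S = False; U = False; B = True; E = False; V = False; A = False; M = False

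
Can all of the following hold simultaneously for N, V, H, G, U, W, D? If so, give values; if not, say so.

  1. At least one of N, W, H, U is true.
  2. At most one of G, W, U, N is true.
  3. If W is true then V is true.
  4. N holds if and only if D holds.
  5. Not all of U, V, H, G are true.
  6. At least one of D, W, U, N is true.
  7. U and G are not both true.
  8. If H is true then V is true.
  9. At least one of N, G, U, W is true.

N=T; V=T; H=F; G=F; U=F; W=F; D=T

  (1) {N, W, H, U}: 1 true — at least one ✓
  (2) {G, W, U, N}: 1 true — at most one ✓
  (3) W=F ⇒ V: vacuous ✓
  (4) N=T, D=T — same ✓
  (5) {U, V, H, G}: 1/4 true — not all ✓
  (6) {D, W, U, N}: 2 true — at least one ✓
  (7) U=F, G=F — not both ✓
  (8) H=F ⇒ V: vacuous ✓
  (9) {N, G, U, W}: 1 true — at least one ✓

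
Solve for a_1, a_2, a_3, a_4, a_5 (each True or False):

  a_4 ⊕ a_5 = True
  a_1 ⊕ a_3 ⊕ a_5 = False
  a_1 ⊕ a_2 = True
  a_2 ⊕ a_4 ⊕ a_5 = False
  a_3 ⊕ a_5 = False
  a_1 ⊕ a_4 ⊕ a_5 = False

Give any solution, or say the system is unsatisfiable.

Unsatisfiable — no assignment works.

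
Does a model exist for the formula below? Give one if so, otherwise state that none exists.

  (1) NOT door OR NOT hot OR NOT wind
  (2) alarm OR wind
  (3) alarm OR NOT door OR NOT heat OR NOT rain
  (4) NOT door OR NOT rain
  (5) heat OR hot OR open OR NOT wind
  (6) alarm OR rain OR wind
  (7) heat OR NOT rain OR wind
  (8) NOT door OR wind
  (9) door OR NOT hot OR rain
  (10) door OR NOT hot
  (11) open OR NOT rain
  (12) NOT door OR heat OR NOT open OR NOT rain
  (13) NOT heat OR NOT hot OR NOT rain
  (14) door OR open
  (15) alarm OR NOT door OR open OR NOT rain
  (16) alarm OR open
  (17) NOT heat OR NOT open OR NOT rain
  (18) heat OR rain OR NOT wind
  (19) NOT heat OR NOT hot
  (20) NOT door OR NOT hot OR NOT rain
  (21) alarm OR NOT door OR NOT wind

heat: True; door: False; rain: False; wind: True; alarm: True; open: True; hot: False

Set heat = True.
  then (NOT heat OR NOT hot) forces hot = False.
Set door = False.
  then (door OR open) forces open = True.
  then (NOT heat OR NOT open OR NOT rain) forces rain = False.
Set wind = True.
Set alarm = True.
All clauses satisfied.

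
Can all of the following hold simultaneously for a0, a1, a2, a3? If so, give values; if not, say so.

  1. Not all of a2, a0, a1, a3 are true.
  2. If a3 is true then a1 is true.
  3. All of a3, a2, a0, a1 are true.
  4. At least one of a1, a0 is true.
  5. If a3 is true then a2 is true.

Unsatisfiable — no assignment works.

Case a1 = True:
  (3) forces a3 = True.
  (3) forces a2 = True.
  (1) with a2=T, a1=T, a3=T forces a0 = False.
  Constraint (3) is violated (a0=F) — contradiction.
Case a1 = False:
  Constraint (3) is violated (a1=F) — contradiction.
Both cases fail — unsatisfiable.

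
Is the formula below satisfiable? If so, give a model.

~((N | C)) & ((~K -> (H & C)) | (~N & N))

K=T; H=F; C=F; N=F

  ~((N | C)) = True
    N | C = False
  (~K -> (H & C)) | (~N & N) = True
    ~K -> (H & C) = True
      ~K = False
      H & C = False
    ~N & N = False
      ~N = True
Both conjuncts True, so the formula holds.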